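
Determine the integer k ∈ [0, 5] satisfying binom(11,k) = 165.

3

C(11,k) increases on 0 ≤ k ≤ 5. C(11,2) = 55 and C(11,3) = 165, so k = 3.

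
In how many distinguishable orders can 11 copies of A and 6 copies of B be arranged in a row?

Choose positions for the A's: C(17,11) = 12376.

12376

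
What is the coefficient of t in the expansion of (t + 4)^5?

The general term is C(5,j)·(t)^j·(4)^(5-j); the t^1 term has j = 1.
C(5,1) = 5.
Coefficient = C(5,1) · 4^4 = 5 · 256 = 1280.

1280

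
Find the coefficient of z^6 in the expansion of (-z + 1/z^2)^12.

66

General term: C(12,j)·(-z)^j·(1/z^2)^(12-j), with z-exponent 1j − 2(12−j) = 3j − 24.
Set 3j − 24 = 6: j = 10.
C(12,10) = 66; (-1)^10 = 1; 1^2 = 1.
Coefficient = 66 · 1 · 1 = 66.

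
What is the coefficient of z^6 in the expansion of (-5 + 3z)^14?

855151171875

The general term is C(14,j)·(-5)^j·(3z)^(14-j); the z^6 term has j = 8.
C(14,8) = 3003.
Coefficient = C(14,8) · (-5)^8 · 3^6 = 3003 · 390625 · 729 = 855151171875.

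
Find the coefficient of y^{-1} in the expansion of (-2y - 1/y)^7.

General term: C(7,j)·(-2y)^j·(-1/y)^(7-j), with y-exponent 1j − 1(7−j) = 2j − 7.
Set 2j − 7 = -1: j = 3.
C(7,3) = 35; (-2)^3 = -8; (-1)^4 = 1.
Coefficient = 35 · (-8) · 1 = -280.

-280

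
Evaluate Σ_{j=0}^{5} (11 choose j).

1024

1 + 11 + 55 + 165 + 330 + 462 = 1024.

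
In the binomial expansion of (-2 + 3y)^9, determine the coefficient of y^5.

489888

The general term is C(9,j)·(-2)^j·(3y)^(9-j); the y^5 term has j = 4.
C(9,4) = 126.
Coefficient = C(9,4) · (-2)^4 · 3^5 = 126 · 16 · 243 = 489888.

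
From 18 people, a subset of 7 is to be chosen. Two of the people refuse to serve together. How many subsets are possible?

All 7-subsets: C(18,7) = 31824. Those containing both fixed elements: C(16,5) = 4368.
31824 − 4368 = 27456.

27456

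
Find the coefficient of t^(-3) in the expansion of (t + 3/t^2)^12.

General term: C(12,j)·(t)^j·(3/t^2)^(12-j), with t-exponent 1j − 2(12−j) = 3j − 24.
Set 3j − 24 = -3: j = 7.
C(12,7) = 792; 1^7 = 1; 3^5 = 243.
Coefficient = 792 · 1 · 243 = 192456.

192456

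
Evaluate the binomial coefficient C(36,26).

254186856

C(36,26) = C(36,10) by symmetry.
C(36,10) = (36·35·34·33·32·31·30·29·28·27) / 10! = 922393263052800 / 3628800 = 254186856.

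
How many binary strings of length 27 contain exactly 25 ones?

Choose the 25 positions: C(27,25) = 351.

351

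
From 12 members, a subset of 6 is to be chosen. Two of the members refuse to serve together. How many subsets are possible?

All 6-subsets: C(12,6) = 924. Those containing both fixed elements: C(10,4) = 210.
924 − 210 = 714.

714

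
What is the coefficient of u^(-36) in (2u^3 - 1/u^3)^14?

-28

General term: C(14,j)·(2u^3)^j·(-1/u^3)^(14-j), with u-exponent 3j − 3(14−j) = 6j − 42.
Set 6j − 42 = -36: j = 1.
C(14,1) = 14; 2^1 = 2; (-1)^13 = -1.
Coefficient = 14 · 2 · (-1) = -28.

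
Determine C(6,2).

C(6,2) = (6·5) / 2! = 30 / 2 = 15.

15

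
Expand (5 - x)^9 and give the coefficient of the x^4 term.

393750

The general term is C(9,j)·(5)^j·(-x)^(9-j); the x^4 term has j = 5.
C(9,5) = 126.
Coefficient = C(9,5) · 5^5 = 126 · 3125 = 393750.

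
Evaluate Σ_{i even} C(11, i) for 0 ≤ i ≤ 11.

1024

Even-i terms of row 11 sum to 2^10 = 1024.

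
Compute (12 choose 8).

C(12,8) = C(12,4) by symmetry.
C(12,4) = (12·11·10·9) / 4! = 11880 / 24 = 495.

495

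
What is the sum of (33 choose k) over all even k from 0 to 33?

Half of (1+1)^33 + (1−1)^33 gives the even-index sum: 2^32 = 4294967296.

4294967296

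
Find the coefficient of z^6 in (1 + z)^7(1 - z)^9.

-14

Coefficient of z^6 = Σ_{j} C(7,j)·1^j·C(9,6-j)·(-1)^(6-j) for j from 0 to 6.
= 84 + (-882) + 2646 + (-2940) + 1260 + (-189) + 7 = -14.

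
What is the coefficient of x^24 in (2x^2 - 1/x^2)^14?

General term: C(14,j)·(2x^2)^j·(-1/x^2)^(14-j), with x-exponent 2j − 2(14−j) = 4j − 28.
Set 4j − 28 = 24: j = 13.
C(14,13) = 14; 2^13 = 8192; (-1)^1 = -1.
Coefficient = 14 · 8192 · (-1) = -114688.

-114688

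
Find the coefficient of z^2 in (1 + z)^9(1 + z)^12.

(1 + z)^9(1 + z)^12 = (1 + z)^21, so the coefficient of z^2 is C(21,2)·1^2 = 210·1 = 210.

210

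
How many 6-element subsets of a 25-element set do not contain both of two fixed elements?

168245

All 6-subsets: C(25,6) = 177100. Those containing both fixed elements: C(23,4) = 8855.
177100 − 8855 = 168245.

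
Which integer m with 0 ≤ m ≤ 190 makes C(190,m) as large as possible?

95

C(190,m) is maximized at m = 190/2 = 95.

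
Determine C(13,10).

286

C(13,10) = C(13,3) by symmetry.
C(13,3) = (13·12·11) / 3! = 1716 / 6 = 286.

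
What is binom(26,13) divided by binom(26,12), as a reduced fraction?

C(n,k+1)/C(n,k) = (n−k)/(k+1) = (26−12)/(12+1) = 14/13.

14/13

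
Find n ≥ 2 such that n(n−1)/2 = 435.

n(n−1)/2 = 435 ⇒ n(n−1) = 870. Since 30·29 = 870, n = 30.

30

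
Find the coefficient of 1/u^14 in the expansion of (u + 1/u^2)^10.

General term: C(10,j)·(u)^j·(1/u^2)^(10-j), with u-exponent 1j − 2(10−j) = 3j − 20.
Set 3j − 20 = -14: j = 2.
C(10,2) = 45; 1^2 = 1; 1^8 = 1.
Coefficient = 45 · 1 · 1 = 45.

45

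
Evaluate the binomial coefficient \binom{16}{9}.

11440

C(16,9) = C(16,7) by symmetry.
C(16,7) = (16·15·14·13·12·11·10) / 7! = 57657600 / 5040 = 11440.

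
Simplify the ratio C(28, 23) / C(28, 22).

6/23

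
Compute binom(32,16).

C(32,16) = (32·31·30·29·28·27·26·25·24·23·22·21·20·19·18·17) / 16! = 12576278705767096320000 / 20922789888000 = 601080390.

601080390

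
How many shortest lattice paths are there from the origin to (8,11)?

75582

Each path is a sequence of 19 steps with 8 rights: C(19,8) = 75582.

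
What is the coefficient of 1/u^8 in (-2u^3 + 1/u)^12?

General term: C(12,j)·(-2u^3)^j·(1/u)^(12-j), with u-exponent 3j − 1(12−j) = 4j − 12.
Set 4j − 12 = -8: j = 1.
C(12,1) = 12; (-2)^1 = -2; 1^11 = 1.
Coefficient = 12 · (-2) · 1 = -24.

-24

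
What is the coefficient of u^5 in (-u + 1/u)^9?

-36

General term: C(9,j)·(-u)^j·(1/u)^(9-j), with u-exponent 1j − 1(9−j) = 2j − 9.
Set 2j − 9 = 5: j = 7.
C(9,7) = 36; (-1)^7 = -1; 1^2 = 1.
Coefficient = 36 · (-1) · 1 = -36.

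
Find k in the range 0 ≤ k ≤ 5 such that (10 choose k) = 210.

C(10,k) increases on 0 ≤ k ≤ 5. C(10,3) = 120 and C(10,4) = 210, so k = 4.

4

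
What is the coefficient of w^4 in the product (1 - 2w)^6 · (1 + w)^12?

135

Coefficient of w^4 = Σ_{j} C(6,j)·(-2)^j·C(12,4-j)·1^(4-j) for j from 0 to 4.
= 495 + (-2640) + 3960 + (-1920) + 240 = 135.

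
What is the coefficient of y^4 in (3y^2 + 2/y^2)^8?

General term: C(8,j)·(3y^2)^j·(2/y^2)^(8-j), with y-exponent 2j − 2(8−j) = 4j − 16.
Set 4j − 16 = 4: j = 5.
C(8,5) = 56; 3^5 = 243; 2^3 = 8.
Coefficient = 56 · 243 · 8 = 108864.

108864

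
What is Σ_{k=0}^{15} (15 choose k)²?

155117520

Σ C(15,k)² is the coefficient of x^15 in (1+x)^15(1+x)^15 = (1+x)^30, i.e. C(30,15) = 155117520.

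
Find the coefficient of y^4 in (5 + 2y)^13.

22343750000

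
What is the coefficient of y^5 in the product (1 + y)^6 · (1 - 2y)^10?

1002

Coefficient of y^5 = Σ_{j} C(6,j)·1^j·C(10,5-j)·(-2)^(5-j) for j from 0 to 5.
= (-8064) + 20160 + (-14400) + 3600 + (-300) + 6 = 1002.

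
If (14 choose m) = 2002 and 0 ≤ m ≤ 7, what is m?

C(14,m) increases on 0 ≤ m ≤ 7. C(14,4) = 1001 and C(14,5) = 2002, so m = 5.

5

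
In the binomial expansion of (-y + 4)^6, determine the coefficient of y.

-6144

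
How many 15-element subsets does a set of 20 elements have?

C(20,15) = C(20,5) by symmetry.
C(20,5) = (20·19·18·17·16) / 5! = 1860480 / 120 = 15504.

15504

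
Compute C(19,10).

C(19,10) = C(19,9) by symmetry.
C(19,9) = (19·18·17·16·15·14·13·12·11) / 9! = 33522128640 / 362880 = 92378.

92378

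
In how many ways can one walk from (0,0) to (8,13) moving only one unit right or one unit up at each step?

203490

Each path is a sequence of 21 steps with 8 rights: C(21,8) = 203490.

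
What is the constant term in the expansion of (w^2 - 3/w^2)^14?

-7505784

General term: C(14,j)·(w^2)^j·(-3/w^2)^(14-j), with w-exponent 2j − 2(14−j) = 4j − 28.
Set 4j − 28 = 0: j = 7.
C(14,7) = 3432; 1^7 = 1; (-3)^7 = -2187.
Coefficient = 3432 · 1 · (-2187) = -7505784.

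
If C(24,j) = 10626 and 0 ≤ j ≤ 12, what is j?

C(24,j) increases on 0 ≤ j ≤ 12. C(24,3) = 2024 and C(24,4) = 10626, so j = 4.

4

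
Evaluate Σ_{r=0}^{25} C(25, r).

33554432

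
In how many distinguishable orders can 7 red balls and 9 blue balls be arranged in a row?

Choose positions for the red balls: C(16,7) = 11440.

11440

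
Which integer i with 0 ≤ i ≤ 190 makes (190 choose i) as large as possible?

95

C(190,i) is maximized at i = 190/2 = 95.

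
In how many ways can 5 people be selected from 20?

15504

This is C(20,5) = 15504.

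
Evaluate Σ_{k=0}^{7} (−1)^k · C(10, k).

The partial alternating sum Σ_{k=0}^{7} (−1)^k C(10,k) = (−1)^7 C(9,7) = -36.

-36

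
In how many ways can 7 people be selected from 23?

This is C(23,7) = 245157.

245157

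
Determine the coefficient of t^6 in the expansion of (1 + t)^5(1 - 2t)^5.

30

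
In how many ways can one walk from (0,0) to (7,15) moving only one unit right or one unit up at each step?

Each path is a sequence of 22 steps with 7 rights: C(22,7) = 170544.

170544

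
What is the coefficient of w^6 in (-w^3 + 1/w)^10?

210

General term: C(10,j)·(-w^3)^j·(1/w)^(10-j), with w-exponent 3j − 1(10−j) = 4j − 10.
Set 4j − 10 = 6: j = 4.
C(10,4) = 210; (-1)^4 = 1; 1^6 = 1.
Coefficient = 210 · 1 · 1 = 210.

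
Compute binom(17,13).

C(17,13) = C(17,4) by symmetry.
C(17,4) = (17·16·15·14) / 4! = 57120 / 24 = 2380.

2380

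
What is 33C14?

818809200

C(33,14) = (33·32·31·30·29·28·27·26·25·24·23·22·21·20) / 14! = 71382386874839040000 / 87178291200 = 818809200.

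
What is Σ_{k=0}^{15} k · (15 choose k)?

245760

Since k·C(15,k) = 15·C(14,k−1), the sum is 15·2^14 = 15·16384 = 245760.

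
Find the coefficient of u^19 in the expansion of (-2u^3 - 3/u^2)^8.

3072

General term: C(8,j)·(-2u^3)^j·(-3/u^2)^(8-j), with u-exponent 3j − 2(8−j) = 5j − 16.
Set 5j − 16 = 19: j = 7.
C(8,7) = 8; (-2)^7 = -128; (-3)^1 = -3.
Coefficient = 8 · (-128) · (-3) = 3072.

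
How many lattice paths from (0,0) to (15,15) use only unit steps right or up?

Each path is a sequence of 30 steps with 15 rights: C(30,15) = 155117520.

155117520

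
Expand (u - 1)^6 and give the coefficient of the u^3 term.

The general term is C(6,j)·(u)^j·(-1)^(6-j); the u^3 term has j = 3.
C(6,3) = 20.
Coefficient = C(6,3) · (-1)^3 = 20 · (-1) = -20.

-20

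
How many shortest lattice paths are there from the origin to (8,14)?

Each path is a sequence of 22 steps with 8 rights: C(22,8) = 319770.

319770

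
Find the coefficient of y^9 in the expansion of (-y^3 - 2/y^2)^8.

448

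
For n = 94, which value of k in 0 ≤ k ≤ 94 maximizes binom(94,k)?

C(94,k) is maximized at k = 94/2 = 47.

47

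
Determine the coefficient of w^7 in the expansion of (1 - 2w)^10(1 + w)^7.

Coefficient of w^7 = Σ_{j} C(10,j)·(-2)^j·C(7,7-j)·1^(7-j) for j from 0 to 7.
= 1 + (-140) + 3780 + (-33600) + 117600 + (-169344) + 94080 + (-15360) = -2983.

-2983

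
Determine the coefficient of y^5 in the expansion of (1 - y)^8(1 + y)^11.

Coefficient of y^5 = Σ_{j} C(8,j)·(-1)^j·C(11,5-j)·1^(5-j) for j from 0 to 5.
= 462 + (-2640) + 4620 + (-3080) + 770 + (-56) = 76.

76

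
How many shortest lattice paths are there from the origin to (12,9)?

293930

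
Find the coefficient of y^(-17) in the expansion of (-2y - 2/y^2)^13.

General term: C(13,j)·(-2y)^j·(-2/y^2)^(13-j), with y-exponent 1j − 2(13−j) = 3j − 26.
Set 3j − 26 = -17: j = 3.
C(13,3) = 286; (-2)^3 = -8; (-2)^10 = 1024.
Coefficient = 286 · (-8) · 1024 = -2342912.

-2342912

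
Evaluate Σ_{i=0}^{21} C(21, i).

2097152

Setting x = 1 in (1+x)^21 gives Σ C(21,i) = 2^21 = 2097152.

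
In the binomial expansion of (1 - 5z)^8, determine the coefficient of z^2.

700

The general term is C(8,j)·(1)^j·(-5z)^(8-j); the z^2 term has j = 6.
C(8,6) = 28.
Coefficient = C(8,6) · (-5)^2 = 28 · 25 = 700.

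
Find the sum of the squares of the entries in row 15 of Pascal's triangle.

155117520

Σ C(15,j)² is the coefficient of x^15 in (1+x)^15(1+x)^15 = (1+x)^30, i.e. C(30,15) = 155117520.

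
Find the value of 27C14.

20058300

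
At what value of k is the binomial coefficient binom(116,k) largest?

C(116,k) is maximized at k = 116/2 = 58.

58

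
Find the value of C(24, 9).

1307504

C(24,9) = (24·23·22·21·20·19·18·17·16) / 9! = 474467051520 / 362880 = 1307504.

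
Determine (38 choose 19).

35345263800

C(38,19) = (38·37·36·35·34·33·32·31·30·29·28·27·26·25·24·23·22·21·20) / 19! = 4299578163927654889881600000 / 121645100408832000 = 35345263800.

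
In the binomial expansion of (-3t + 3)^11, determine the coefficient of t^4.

The general term is C(11,j)·(-3t)^j·(3)^(11-j); the t^4 term has j = 4.
C(11,4) = 330.
Coefficient = C(11,4) · (-3)^4 · 3^7 = 330 · 81 · 2187 = 58458510.

58458510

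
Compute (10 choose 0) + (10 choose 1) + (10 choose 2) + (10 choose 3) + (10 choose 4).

1 + 10 + 45 + 120 + 210 = 386.

386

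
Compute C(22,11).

705432

C(22,11) = (22·21·20·19·18·17·16·15·14·13·12) / 11! = 28158588057600 / 39916800 = 705432.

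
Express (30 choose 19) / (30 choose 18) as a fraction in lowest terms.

C(n,k+1)/C(n,k) = (n−k)/(k+1) = (30−18)/(18+1) = 12/19.

12/19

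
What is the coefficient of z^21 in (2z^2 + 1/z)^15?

General term: C(15,j)·(2z^2)^j·(1/z)^(15-j), with z-exponent 2j − 1(15−j) = 3j − 15.
Set 3j − 15 = 21: j = 12.
C(15,12) = 455; 2^12 = 4096; 1^3 = 1.
Coefficient = 455 · 4096 · 1 = 1863680.

1863680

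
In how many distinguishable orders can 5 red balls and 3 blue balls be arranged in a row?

56

Choose positions for the red balls: C(8,5) = 56.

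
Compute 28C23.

98280

C(28,23) = C(28,5) by symmetry.
C(28,5) = (28·27·26·25·24) / 5! = 11793600 / 120 = 98280.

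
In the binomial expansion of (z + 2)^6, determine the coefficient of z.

192

The general term is C(6,j)·(z)^j·(2)^(6-j); the z^1 term has j = 1.
C(6,1) = 6.
Coefficient = C(6,1) · 2^5 = 6 · 32 = 192.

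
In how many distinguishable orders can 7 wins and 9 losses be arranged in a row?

Choose positions for the wins: C(16,7) = 11440.

11440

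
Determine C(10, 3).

120

C(10,3) = (10·9·8) / 3! = 720 / 6 = 120.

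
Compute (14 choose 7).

C(14,7) = (14·13·12·11·10·9·8) / 7! = 17297280 / 5040 = 3432.

3432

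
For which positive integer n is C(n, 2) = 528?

33

n(n−1)/2 = 528 ⇒ n(n−1) = 1056. Since 33·32 = 1056, n = 33.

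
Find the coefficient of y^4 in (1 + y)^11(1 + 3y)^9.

57759

Coefficient of y^4 = Σ_{j} C(11,j)·1^j·C(9,4-j)·3^(4-j) for j from 0 to 4.
= 10206 + 24948 + 17820 + 4455 + 330 = 57759.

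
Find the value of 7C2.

21

C(7,2) = (7·6) / 2! = 42 / 2 = 21.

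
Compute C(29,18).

C(29,18) = C(29,11) by symmetry.
C(29,11) = (29·28·27·26·25·24·23·22·21·20·19) / 11! = 1381013105472000 / 39916800 = 34597290.

34597290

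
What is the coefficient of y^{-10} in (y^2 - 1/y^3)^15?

6435

General term: C(15,j)·(y^2)^j·(-1/y^3)^(15-j), with y-exponent 2j − 3(15−j) = 5j − 45.
Set 5j − 45 = -10: j = 7.
C(15,7) = 6435; 1^7 = 1; (-1)^8 = 1.
Coefficient = 6435 · 1 · 1 = 6435.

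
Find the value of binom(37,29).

38608020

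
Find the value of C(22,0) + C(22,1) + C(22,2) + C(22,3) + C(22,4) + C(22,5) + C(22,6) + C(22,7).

280600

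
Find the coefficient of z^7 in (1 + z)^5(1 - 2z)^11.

4180

Coefficient of z^7 = Σ_{j} C(5,j)·1^j·C(11,7-j)·(-2)^(7-j) for j from 0 to 5.
= (-42240) + 147840 + (-147840) + 52800 + (-6600) + 220 = 4180.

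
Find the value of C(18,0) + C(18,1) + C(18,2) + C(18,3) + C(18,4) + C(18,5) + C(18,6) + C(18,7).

63004

1 + 18 + 153 + 816 + 3060 + 8568 + 18564 + 31824 = 63004.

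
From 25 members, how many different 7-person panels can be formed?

This is C(25,7) = 480700.

480700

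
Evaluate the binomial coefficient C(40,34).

3838380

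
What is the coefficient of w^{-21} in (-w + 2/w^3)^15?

General term: C(15,j)·(-w)^j·(2/w^3)^(15-j), with w-exponent 1j − 3(15−j) = 4j − 45.
Set 4j − 45 = -21: j = 6.
C(15,6) = 5005; (-1)^6 = 1; 2^9 = 512.
Coefficient = 5005 · 1 · 512 = 2562560.

2562560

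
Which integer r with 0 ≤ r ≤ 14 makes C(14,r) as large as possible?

7

C(14,r) is maximized at r = 14/2 = 7.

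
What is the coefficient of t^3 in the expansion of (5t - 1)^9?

10500

The general term is C(9,j)·(5t)^j·(-1)^(9-j); the t^3 term has j = 3.
C(9,3) = 84.
Coefficient = C(9,3) · 5^3 = 84 · 125 = 10500.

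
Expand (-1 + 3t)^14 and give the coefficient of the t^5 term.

The general term is C(14,j)·(-1)^j·(3t)^(14-j); the t^5 term has j = 9.
C(14,9) = 2002.
Coefficient = C(14,9) · (-1)^9 · 3^5 = 2002 · (-1) · 243 = -486486.

-486486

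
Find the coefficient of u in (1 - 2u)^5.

The general term is C(5,j)·(1)^j·(-2u)^(5-j); the u^1 term has j = 4.
C(5,4) = 5.
Coefficient = C(5,4) · (-2)^1 = 5 · (-2) = -10.

-10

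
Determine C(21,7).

116280

C(21,7) = (21·20·19·18·17·16·15) / 7! = 586051200 / 5040 = 116280.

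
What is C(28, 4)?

C(28,4) = (28·27·26·25) / 4! = 491400 / 24 = 20475.

20475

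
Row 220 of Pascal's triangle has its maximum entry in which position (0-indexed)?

110

C(220,m) is maximized at m = 220/2 = 110.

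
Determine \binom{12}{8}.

495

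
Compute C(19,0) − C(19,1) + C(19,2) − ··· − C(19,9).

The partial alternating sum Σ_{k=0}^{9} (−1)^k C(19,k) = (−1)^9 C(18,9) = -48620.

-48620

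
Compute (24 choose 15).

C(24,15) = C(24,9) by symmetry.
C(24,9) = (24·23·22·21·20·19·18·17·16) / 9! = 474467051520 / 362880 = 1307504.

1307504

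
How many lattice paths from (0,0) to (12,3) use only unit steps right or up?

455

Each path is a sequence of 15 steps with 12 rights: C(15,12) = 455.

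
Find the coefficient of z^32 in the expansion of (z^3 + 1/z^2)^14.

General term: C(14,j)·(z^3)^j·(1/z^2)^(14-j), with z-exponent 3j − 2(14−j) = 5j − 28.
Set 5j − 28 = 32: j = 12.
C(14,12) = 91; 1^12 = 1; 1^2 = 1.
Coefficient = 91 · 1 · 1 = 91.

91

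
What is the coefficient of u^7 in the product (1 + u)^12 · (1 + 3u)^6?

Coefficient of u^7 = Σ_{j} C(12,j)·1^j·C(6,7-j)·3^(7-j) for j from 1 to 7.
= 8748 + 96228 + 267300 + 267300 + 106920 + 16632 + 792 = 763920.

763920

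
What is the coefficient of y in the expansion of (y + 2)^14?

The general term is C(14,j)·(y)^j·(2)^(14-j); the y^1 term has j = 1.
C(14,1) = 14.
Coefficient = C(14,1) · 2^13 = 14 · 8192 = 114688.

114688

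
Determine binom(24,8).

735471

C(24,8) = (24·23·22·21·20·19·18·17) / 8! = 29654190720 / 40320 = 735471.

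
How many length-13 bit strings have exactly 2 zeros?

78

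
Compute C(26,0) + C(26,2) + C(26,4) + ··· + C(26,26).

Even-i terms of row 26 sum to 2^25 = 33554432.

33554432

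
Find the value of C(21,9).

293930

C(21,9) = (21·20·19·18·17·16·15·14·13) / 9! = 106661318400 / 362880 = 293930.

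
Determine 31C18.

206253075

C(31,18) = C(31,13) by symmetry.
C(31,13) = (31·30·29·28·27·26·25·24·23·22·21·20·19) / 13! = 1284342188088960000 / 6227020800 = 206253075.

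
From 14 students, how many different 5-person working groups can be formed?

This is C(14,5) = 2002.

2002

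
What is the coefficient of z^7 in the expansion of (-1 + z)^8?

-8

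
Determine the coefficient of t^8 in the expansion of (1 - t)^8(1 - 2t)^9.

598417

Coefficient of t^8 = Σ_{j} C(8,j)·(-1)^j·C(9,8-j)·(-2)^(8-j) for j from 0 to 8.
= 2304 + 36864 + 150528 + 225792 + 141120 + 37632 + 4032 + 144 + 1 = 598417.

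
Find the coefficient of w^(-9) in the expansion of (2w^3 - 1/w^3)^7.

General term: C(7,j)·(2w^3)^j·(-1/w^3)^(7-j), with w-exponent 3j − 3(7−j) = 6j − 21.
Set 6j − 21 = -9: j = 2.
C(7,2) = 21; 2^2 = 4; (-1)^5 = -1.
Coefficient = 21 · 4 · (-1) = -84.

-84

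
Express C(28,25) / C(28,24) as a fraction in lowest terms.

4/25

C(n,k+1)/C(n,k) = (n−k)/(k+1) = (28−24)/(24+1) = 4/25.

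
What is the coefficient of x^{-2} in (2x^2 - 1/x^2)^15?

General term: C(15,j)·(2x^2)^j·(-1/x^2)^(15-j), with x-exponent 2j − 2(15−j) = 4j − 30.
Set 4j − 30 = -2: j = 7.
C(15,7) = 6435; 2^7 = 128; (-1)^8 = 1.
Coefficient = 6435 · 128 · 1 = 823680.

823680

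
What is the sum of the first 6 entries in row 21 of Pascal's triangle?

27896

1 + 21 + 210 + 1330 + 5985 + 20349 = 27896.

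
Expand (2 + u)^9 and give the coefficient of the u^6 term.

The general term is C(9,j)·(2)^j·(u)^(9-j); the u^6 term has j = 3.
C(9,3) = 84.
Coefficient = C(9,3) · 2^3 = 84 · 8 = 672.

672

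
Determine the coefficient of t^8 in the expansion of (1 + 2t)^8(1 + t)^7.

157184

Coefficient of t^8 = Σ_{j} C(8,j)·2^j·C(7,8-j)·1^(8-j) for j from 1 to 8.
= 16 + 784 + 9408 + 39200 + 62720 + 37632 + 7168 + 256 = 157184.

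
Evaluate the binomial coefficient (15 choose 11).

C(15,11) = C(15,4) by symmetry.
C(15,4) = (15·14·13·12) / 4! = 32760 / 24 = 1365.

1365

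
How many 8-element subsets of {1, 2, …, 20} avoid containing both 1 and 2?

107406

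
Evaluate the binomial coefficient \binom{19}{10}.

92378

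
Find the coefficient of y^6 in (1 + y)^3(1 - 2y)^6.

Coefficient of y^6 = Σ_{j} C(3,j)·1^j·C(6,6-j)·(-2)^(6-j) for j from 0 to 3.
= 64 + (-576) + 720 + (-160) = 48.

48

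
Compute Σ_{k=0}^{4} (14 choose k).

1471

1 + 14 + 91 + 364 + 1001 = 1471.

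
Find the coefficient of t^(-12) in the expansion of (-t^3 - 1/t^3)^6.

6

General term: C(6,j)·(-t^3)^j·(-1/t^3)^(6-j), with t-exponent 3j − 3(6−j) = 6j − 18.
Set 6j − 18 = -12: j = 1.
C(6,1) = 6; (-1)^1 = -1; (-1)^5 = -1.
Coefficient = 6 · (-1) · (-1) = 6.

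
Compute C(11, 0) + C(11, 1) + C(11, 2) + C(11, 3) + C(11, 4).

1 + 11 + 55 + 165 + 330 = 562.

562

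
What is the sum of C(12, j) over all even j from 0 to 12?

2048

Even-j terms of row 12 sum to 2^11 = 2048.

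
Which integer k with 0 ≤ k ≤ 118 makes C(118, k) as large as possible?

59

C(118,k) is maximized at k = 118/2 = 59.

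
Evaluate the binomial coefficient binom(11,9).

C(11,9) = C(11,2) by symmetry.
C(11,2) = (11·10) / 2! = 110 / 2 = 55.

55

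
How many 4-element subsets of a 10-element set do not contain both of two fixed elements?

182

All 4-subsets: C(10,4) = 210. Those containing both fixed elements: C(8,2) = 28.
210 − 28 = 182.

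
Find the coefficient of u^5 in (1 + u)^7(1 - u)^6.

15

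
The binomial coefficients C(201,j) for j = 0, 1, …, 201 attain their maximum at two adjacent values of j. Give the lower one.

For odd n = 201, C(201,j) peaks at j = (n−1)/2 and (n+1)/2; the lower is 100.

100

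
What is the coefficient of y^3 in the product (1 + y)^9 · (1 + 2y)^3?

Coefficient of y^3 = Σ_{j} C(9,j)·1^j·C(3,3-j)·2^(3-j) for j from 0 to 3.
= 8 + 108 + 216 + 84 = 416.

416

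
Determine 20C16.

C(20,16) = C(20,4) by symmetry.
C(20,4) = (20·19·18·17) / 4! = 116280 / 24 = 4845.

4845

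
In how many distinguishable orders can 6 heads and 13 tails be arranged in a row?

Choose positions for the heads: C(19,6) = 27132.

27132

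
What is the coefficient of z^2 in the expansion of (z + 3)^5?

270

The general term is C(5,j)·(z)^j·(3)^(5-j); the z^2 term has j = 2.
C(5,2) = 10.
Coefficient = C(5,2) · 3^3 = 10 · 27 = 270.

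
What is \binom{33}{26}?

4272048

C(33,26) = C(33,7) by symmetry.
C(33,7) = (33·32·31·30·29·28·27) / 7! = 21531121920 / 5040 = 4272048.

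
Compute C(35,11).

417225900

C(35,11) = (35·34·33·32·31·30·29·28·27·26·25) / 11! = 16654322805120000 / 39916800 = 417225900.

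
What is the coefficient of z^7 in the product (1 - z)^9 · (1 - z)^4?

Coefficient of z^7 = Σ_{j} C(9,j)·(-1)^j·C(4,7-j)·(-1)^(7-j) for j from 3 to 7.
= (-84) + (-504) + (-756) + (-336) + (-36) = -1716.

-1716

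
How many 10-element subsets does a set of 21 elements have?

352716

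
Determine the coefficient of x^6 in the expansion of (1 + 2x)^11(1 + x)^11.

783618

Coefficient of x^6 = Σ_{j} C(11,j)·2^j·C(11,6-j)·1^(6-j) for j from 0 to 6.
= 462 + 10164 + 72600 + 217800 + 290400 + 162624 + 29568 = 783618.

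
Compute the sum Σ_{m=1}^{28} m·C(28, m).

3758096384

Since m·C(28,m) = 28·C(27,m−1), the sum is 28·2^27 = 28·134217728 = 3758096384.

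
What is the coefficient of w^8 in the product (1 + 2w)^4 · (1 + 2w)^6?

11520

Coefficient of w^8 = Σ_{j} C(4,j)·2^j·C(6,8-j)·2^(8-j) for j from 2 to 4.
= 1536 + 6144 + 3840 = 11520.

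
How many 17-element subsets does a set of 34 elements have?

2333606220

C(34,17) = (34·33·32·31·30·29·28·27·26·25·24·23·22·21·20·19·18) / 17! = 830034394580628357120000 / 355687428096000 = 2333606220.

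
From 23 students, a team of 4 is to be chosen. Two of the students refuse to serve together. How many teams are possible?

8645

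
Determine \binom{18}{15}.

C(18,15) = C(18,3) by symmetry.
C(18,3) = (18·17·16) / 3! = 4896 / 6 = 816.

816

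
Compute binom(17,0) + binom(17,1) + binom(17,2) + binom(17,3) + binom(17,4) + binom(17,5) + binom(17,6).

21778

1 + 17 + 136 + 680 + 2380 + 6188 + 12376 = 21778.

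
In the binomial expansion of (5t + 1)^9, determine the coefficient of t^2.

900

The general term is C(9,j)·(5t)^j·(1)^(9-j); the t^2 term has j = 2.
C(9,2) = 36.
Coefficient = C(9,2) · 5^2 = 36 · 25 = 900.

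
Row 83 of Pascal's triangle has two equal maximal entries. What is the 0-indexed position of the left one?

41

For odd n = 83, C(83,k) peaks at k = (n−1)/2 and (n+1)/2; the smaller is 41.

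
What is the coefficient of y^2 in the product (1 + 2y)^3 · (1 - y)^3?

-3

Coefficient of y^2 = Σ_{j} C(3,j)·2^j·C(3,2-j)·(-1)^(2-j) for j from 0 to 2.
= 3 + (-18) + 12 = -3.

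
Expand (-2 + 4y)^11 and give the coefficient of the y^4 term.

The general term is C(11,j)·(-2)^j·(4y)^(11-j); the y^4 term has j = 7.
C(11,7) = 330.
Coefficient = C(11,7) · (-2)^7 · 4^4 = 330 · (-128) · 256 = -10813440.

-10813440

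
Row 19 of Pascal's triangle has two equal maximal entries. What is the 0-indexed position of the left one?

For odd n = 19, C(19,r) peaks at r = (n−1)/2 and (n+1)/2; the lesser is 9.

9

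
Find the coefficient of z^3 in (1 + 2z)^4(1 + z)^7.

Coefficient of z^3 = Σ_{j} C(4,j)·2^j·C(7,3-j)·1^(3-j) for j from 0 to 3.
= 35 + 168 + 168 + 32 = 403.

403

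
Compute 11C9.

C(11,9) = C(11,2) by symmetry.
C(11,2) = (11·10) / 2! = 110 / 2 = 55.

55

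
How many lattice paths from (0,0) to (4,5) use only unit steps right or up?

126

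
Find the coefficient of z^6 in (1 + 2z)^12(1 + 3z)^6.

Coefficient of z^6 = Σ_{j} C(12,j)·2^j·C(6,6-j)·3^(6-j) for j from 0 to 6.
= 729 + 34992 + 320760 + 950400 + 1069200 + 456192 + 59136 = 2891409.

2891409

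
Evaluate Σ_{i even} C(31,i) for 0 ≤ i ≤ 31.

1073741824

Even-i terms of row 31 sum to 2^30 = 1073741824.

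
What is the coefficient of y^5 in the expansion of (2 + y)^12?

101376

The general term is C(12,j)·(2)^j·(y)^(12-j); the y^5 term has j = 7.
C(12,7) = 792.
Coefficient = C(12,7) · 2^7 = 792 · 128 = 101376.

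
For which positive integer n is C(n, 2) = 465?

31

n(n−1)/2 = 465 ⇒ n(n−1) = 930. Since 31·30 = 930, n = 31.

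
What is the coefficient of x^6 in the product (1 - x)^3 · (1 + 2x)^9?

Coefficient of x^6 = Σ_{j} C(3,j)·(-1)^j·C(9,6-j)·2^(6-j) for j from 0 to 3.
= 5376 + (-12096) + 6048 + (-672) = -1344.

-1344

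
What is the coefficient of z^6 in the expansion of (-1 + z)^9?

The general term is C(9,j)·(-1)^j·(z)^(9-j); the z^6 term has j = 3.
C(9,3) = 84.
Coefficient = C(9,3) · (-1)^3 = 84 · (-1) = -84.

-84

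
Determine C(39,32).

C(39,32) = C(39,7) by symmetry.
C(39,7) = (39·38·37·36·35·34·33) / 7! = 77519922480 / 5040 = 15380937.

15380937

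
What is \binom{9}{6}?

C(9,6) = C(9,3) by symmetry.
C(9,3) = (9·8·7) / 3! = 504 / 6 = 84.

84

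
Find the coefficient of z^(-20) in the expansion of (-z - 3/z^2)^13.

-13817466

General term: C(13,j)·(-z)^j·(-3/z^2)^(13-j), with z-exponent 1j − 2(13−j) = 3j − 26.
Set 3j − 26 = -20: j = 2.
C(13,2) = 78; (-1)^2 = 1; (-3)^11 = -177147.
Coefficient = 78 · 1 · (-177147) = -13817466.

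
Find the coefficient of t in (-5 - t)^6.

18750

The general term is C(6,j)·(-5)^j·(-t)^(6-j); the t^1 term has j = 5.
C(6,5) = 6.
Coefficient = C(6,5) · (-5)^5 · (-1)^1 = 6 · (-3125) · (-1) = 18750.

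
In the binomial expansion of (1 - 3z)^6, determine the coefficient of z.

-18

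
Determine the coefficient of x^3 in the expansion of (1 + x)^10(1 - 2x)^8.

72

Coefficient of x^3 = Σ_{j} C(10,j)·1^j·C(8,3-j)·(-2)^(3-j) for j from 0 to 3.
= (-448) + 1120 + (-720) + 120 = 72.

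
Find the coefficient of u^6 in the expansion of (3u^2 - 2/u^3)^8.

81648

General term: C(8,j)·(3u^2)^j·(-2/u^3)^(8-j), with u-exponent 2j − 3(8−j) = 5j − 24.
Set 5j − 24 = 6: j = 6.
C(8,6) = 28; 3^6 = 729; (-2)^2 = 4.
Coefficient = 28 · 729 · 4 = 81648.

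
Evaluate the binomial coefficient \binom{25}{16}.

C(25,16) = C(25,9) by symmetry.
C(25,9) = (25·24·23·22·21·20·19·18·17) / 9! = 741354768000 / 362880 = 2042975.

2042975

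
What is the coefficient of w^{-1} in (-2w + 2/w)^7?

General term: C(7,j)·(-2w)^j·(2/w)^(7-j), with w-exponent 1j − 1(7−j) = 2j − 7.
Set 2j − 7 = -1: j = 3.
C(7,3) = 35; (-2)^3 = -8; 2^4 = 16.
Coefficient = 35 · (-8) · 16 = -4480.

-4480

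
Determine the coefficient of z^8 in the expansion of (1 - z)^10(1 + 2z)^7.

Coefficient of z^8 = Σ_{j} C(10,j)·(-1)^j·C(7,8-j)·2^(8-j) for j from 1 to 8.
= (-1280) + 20160 + (-80640) + 117600 + (-70560) + 17640 + (-1680) + 45 = 1285.

1285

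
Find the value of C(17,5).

6188

C(17,5) = (17·16·15·14·13) / 5! = 742560 / 120 = 6188.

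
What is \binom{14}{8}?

3003

C(14,8) = C(14,6) by symmetry.
C(14,6) = (14·13·12·11·10·9) / 6! = 2162160 / 720 = 3003.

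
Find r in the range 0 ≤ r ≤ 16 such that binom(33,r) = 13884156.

C(33,r) increases on 0 ≤ r ≤ 16. C(33,7) = 4272048 and C(33,8) = 13884156, so r = 8.

8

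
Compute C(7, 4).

C(7,4) = C(7,3) by symmetry.
C(7,3) = (7·6·5) / 3! = 210 / 6 = 35.

35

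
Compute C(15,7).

C(15,7) = (15·14·13·12·11·10·9) / 7! = 32432400 / 5040 = 6435.

6435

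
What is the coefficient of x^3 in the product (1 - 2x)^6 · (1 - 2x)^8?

(1 - 2x)^6(1 - 2x)^8 = (1 - 2x)^14, so the coefficient of x^3 is C(14,3)·(-2)^3 = 364·-8 = -2912.

-2912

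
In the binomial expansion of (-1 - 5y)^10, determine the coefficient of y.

50

The general term is C(10,j)·(-1)^j·(-5y)^(10-j); the y^1 term has j = 9.
C(10,9) = 10.
Coefficient = C(10,9) · (-1)^9 · (-5)^1 = 10 · (-1) · (-5) = 50.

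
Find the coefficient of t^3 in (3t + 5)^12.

The general term is C(12,j)·(3t)^j·(5)^(12-j); the t^3 term has j = 3.
C(12,3) = 220.
Coefficient = C(12,3) · 3^3 · 5^9 = 220 · 27 · 1953125 = 11601562500.

11601562500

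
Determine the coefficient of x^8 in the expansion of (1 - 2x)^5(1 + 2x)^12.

28160

Coefficient of x^8 = Σ_{j} C(5,j)·(-2)^j·C(12,8-j)·2^(8-j) for j from 0 to 5.
= 126720 + (-1013760) + 2365440 + (-2027520) + 633600 + (-56320) = 28160.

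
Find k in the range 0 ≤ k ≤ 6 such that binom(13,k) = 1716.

C(13,k) increases on 0 ≤ k ≤ 6. C(13,5) = 1287 and C(13,6) = 1716, so k = 6.

6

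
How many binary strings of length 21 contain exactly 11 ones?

Choose the 11 positions: C(21,11) = 352716.

352716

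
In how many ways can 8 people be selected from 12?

495

This is C(12,8) = 495.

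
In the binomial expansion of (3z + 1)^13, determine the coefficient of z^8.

8444007

The general term is C(13,j)·(3z)^j·(1)^(13-j); the z^8 term has j = 8.
C(13,8) = 1287.
Coefficient = C(13,8) · 3^8 = 1287 · 6561 = 8444007.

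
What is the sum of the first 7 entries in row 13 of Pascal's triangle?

4096

1 + 13 + 78 + 286 + 715 + 1287 + 1716 = 4096.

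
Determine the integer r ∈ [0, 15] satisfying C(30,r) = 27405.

4

C(30,r) increases on 0 ≤ r ≤ 15. C(30,3) = 4060 and C(30,4) = 27405, so r = 4.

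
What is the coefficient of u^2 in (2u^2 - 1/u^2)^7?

General term: C(7,j)·(2u^2)^j·(-1/u^2)^(7-j), with u-exponent 2j − 2(7−j) = 4j − 14.
Set 4j − 14 = 2: j = 4.
C(7,4) = 35; 2^4 = 16; (-1)^3 = -1.
Coefficient = 35 · 16 · (-1) = -560.

-560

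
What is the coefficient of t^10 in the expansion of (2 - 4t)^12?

The general term is C(12,j)·(2)^j·(-4t)^(12-j); the t^10 term has j = 2.
C(12,2) = 66.
Coefficient = C(12,2) · 2^2 · (-4)^10 = 66 · 4 · 1048576 = 276824064.

276824064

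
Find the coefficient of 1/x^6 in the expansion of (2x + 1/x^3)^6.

General term: C(6,j)·(2x)^j·(1/x^3)^(6-j), with x-exponent 1j − 3(6−j) = 4j − 18.
Set 4j − 18 = -6: j = 3.
C(6,3) = 20; 2^3 = 8; 1^3 = 1.
Coefficient = 20 · 8 · 1 = 160.

160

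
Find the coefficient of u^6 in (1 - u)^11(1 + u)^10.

Coefficient of u^6 = Σ_{j} C(11,j)·(-1)^j·C(10,6-j)·1^(6-j) for j from 0 to 6.
= 210 + (-2772) + 11550 + (-19800) + 14850 + (-4620) + 462 = -120.

-120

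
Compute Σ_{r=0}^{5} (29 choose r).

1 + 29 + 406 + 3654 + 23751 + 118755 = 146596.

146596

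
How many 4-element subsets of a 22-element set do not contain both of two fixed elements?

All 4-subsets: C(22,4) = 7315. Those containing both fixed elements: C(20,2) = 190.
7315 − 190 = 7125.

7125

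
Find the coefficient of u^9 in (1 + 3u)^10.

196830

The general term is C(10,j)·(1)^j·(3u)^(10-j); the u^9 term has j = 1.
C(10,1) = 10.
Coefficient = C(10,1) · 3^9 = 10 · 19683 = 196830.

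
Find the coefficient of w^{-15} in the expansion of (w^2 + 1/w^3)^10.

General term: C(10,j)·(w^2)^j·(1/w^3)^(10-j), with w-exponent 2j − 3(10−j) = 5j − 30.
Set 5j − 30 = -15: j = 3.
C(10,3) = 120; 1^3 = 1; 1^7 = 1.
Coefficient = 120 · 1 · 1 = 120.

120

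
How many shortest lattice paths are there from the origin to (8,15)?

490314

Each path is a sequence of 23 steps with 8 rights: C(23,8) = 490314.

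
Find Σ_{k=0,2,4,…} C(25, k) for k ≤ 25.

16777216

Even-k terms of row 25 sum to 2^24 = 16777216.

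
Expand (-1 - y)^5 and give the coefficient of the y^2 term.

-10

The general term is C(5,j)·(-1)^j·(-y)^(5-j); the y^2 term has j = 3.
C(5,3) = 10.
Coefficient = C(5,3) · (-1)^3 = 10 · (-1) = -10.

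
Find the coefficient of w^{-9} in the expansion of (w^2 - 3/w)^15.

-167403915

General term: C(15,j)·(w^2)^j·(-3/w)^(15-j), with w-exponent 2j − 1(15−j) = 3j − 15.
Set 3j − 15 = -9: j = 2.
C(15,2) = 105; 1^2 = 1; (-3)^13 = -1594323.
Coefficient = 105 · 1 · (-1594323) = -167403915.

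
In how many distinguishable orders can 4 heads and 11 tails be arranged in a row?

Choose positions for the heads: C(15,4) = 1365.

1365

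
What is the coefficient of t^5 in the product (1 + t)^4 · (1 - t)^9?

9

Coefficient of t^5 = Σ_{j} C(4,j)·1^j·C(9,5-j)·(-1)^(5-j) for j from 0 to 4.
= (-126) + 504 + (-504) + 144 + (-9) = 9.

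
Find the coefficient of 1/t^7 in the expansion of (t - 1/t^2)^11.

462

General term: C(11,j)·(t)^j·(-1/t^2)^(11-j), with t-exponent 1j − 2(11−j) = 3j − 22.
Set 3j − 22 = -7: j = 5.
C(11,5) = 462; 1^5 = 1; (-1)^6 = 1.
Coefficient = 462 · 1 · 1 = 462.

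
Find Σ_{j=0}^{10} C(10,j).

1024

Setting x = 1 in (1+x)^10 gives Σ C(10,j) = 2^10 = 1024.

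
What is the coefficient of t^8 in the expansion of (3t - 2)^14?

1260971712

The general term is C(14,j)·(3t)^j·(-2)^(14-j); the t^8 term has j = 8.
C(14,8) = 3003.
Coefficient = C(14,8) · 3^8 · (-2)^6 = 3003 · 6561 · 64 = 1260971712.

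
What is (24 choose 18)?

134596

C(24,18) = C(24,6) by symmetry.
C(24,6) = (24·23·22·21·20·19) / 6! = 96909120 / 720 = 134596.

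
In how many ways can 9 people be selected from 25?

2042975

This is C(25,9) = 2042975.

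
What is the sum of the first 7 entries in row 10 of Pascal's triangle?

1 + 10 + 45 + 120 + 210 + 252 + 210 = 848.

848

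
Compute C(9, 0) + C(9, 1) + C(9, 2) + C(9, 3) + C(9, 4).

1 + 9 + 36 + 84 + 126 = 256.

256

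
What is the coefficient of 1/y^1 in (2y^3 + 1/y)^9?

144

General term: C(9,j)·(2y^3)^j·(1/y)^(9-j), with y-exponent 3j − 1(9−j) = 4j − 9.
Set 4j − 9 = -1: j = 2.
C(9,2) = 36; 2^2 = 4; 1^7 = 1.
Coefficient = 36 · 4 · 1 = 144.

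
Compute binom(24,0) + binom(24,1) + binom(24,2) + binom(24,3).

1 + 24 + 276 + 2024 = 2325.

2325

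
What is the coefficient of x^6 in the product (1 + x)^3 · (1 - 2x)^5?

64

Coefficient of x^6 = Σ_{j} C(3,j)·1^j·C(5,6-j)·(-2)^(6-j) for j from 1 to 3.
= (-96) + 240 + (-80) = 64.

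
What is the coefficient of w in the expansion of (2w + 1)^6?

12

The general term is C(6,j)·(2w)^j·(1)^(6-j); the w^1 term has j = 1.
C(6,1) = 6.
Coefficient = C(6,1) · 2^1 = 6 · 2 = 12.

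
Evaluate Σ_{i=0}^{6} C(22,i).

110056

1 + 22 + 231 + 1540 + 7315 + 26334 + 74613 = 110056.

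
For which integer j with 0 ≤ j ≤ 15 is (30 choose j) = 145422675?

C(30,j) increases on 0 ≤ j ≤ 15. C(30,13) = 119759850 and C(30,14) = 145422675, so j = 14.

14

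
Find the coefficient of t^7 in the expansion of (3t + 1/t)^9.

General term: C(9,j)·(3t)^j·(1/t)^(9-j), with t-exponent 1j − 1(9−j) = 2j − 9.
Set 2j − 9 = 7: j = 8.
C(9,8) = 9; 3^8 = 6561; 1^1 = 1.
Coefficient = 9 · 6561 · 1 = 59049.

59049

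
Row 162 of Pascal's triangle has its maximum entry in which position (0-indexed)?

81

C(162,j) is maximized at j = 162/2 = 81.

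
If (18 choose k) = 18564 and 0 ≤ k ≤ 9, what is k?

6

C(18,k) increases on 0 ≤ k ≤ 9. C(18,5) = 8568 and C(18,6) = 18564, so k = 6.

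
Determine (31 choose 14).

265182525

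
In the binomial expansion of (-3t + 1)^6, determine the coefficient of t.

-18

The general term is C(6,j)·(-3t)^j·(1)^(6-j); the t^1 term has j = 1.
C(6,1) = 6.
Coefficient = C(6,1) · (-3)^1 = 6 · (-3) = -18.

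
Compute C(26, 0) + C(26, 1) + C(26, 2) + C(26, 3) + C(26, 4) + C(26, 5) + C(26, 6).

1 + 26 + 325 + 2600 + 14950 + 65780 + 230230 = 313912.

313912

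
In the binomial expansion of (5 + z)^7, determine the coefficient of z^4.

The general term is C(7,j)·(5)^j·(z)^(7-j); the z^4 term has j = 3.
C(7,3) = 35.
Coefficient = C(7,3) · 5^3 = 35 · 125 = 4375.

4375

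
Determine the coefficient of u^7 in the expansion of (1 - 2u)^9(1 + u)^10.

1140

Coefficient of u^7 = Σ_{j} C(9,j)·(-2)^j·C(10,7-j)·1^(7-j) for j from 0 to 7.
= 120 + (-3780) + 36288 + (-141120) + 241920 + (-181440) + 53760 + (-4608) = 1140.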